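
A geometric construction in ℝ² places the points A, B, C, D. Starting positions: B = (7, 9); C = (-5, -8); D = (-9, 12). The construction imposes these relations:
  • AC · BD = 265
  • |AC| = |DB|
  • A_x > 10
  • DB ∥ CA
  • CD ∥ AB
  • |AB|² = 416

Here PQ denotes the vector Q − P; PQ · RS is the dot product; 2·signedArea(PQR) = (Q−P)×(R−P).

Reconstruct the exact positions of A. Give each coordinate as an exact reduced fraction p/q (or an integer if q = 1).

1. A_x = 11  [CD ∥ AB ∩ DB ∥ CA]
2. A_y = -11  [CD ∥ AB ∩ DB ∥ CA]
   → A = (11, -11)

A = (11, -11)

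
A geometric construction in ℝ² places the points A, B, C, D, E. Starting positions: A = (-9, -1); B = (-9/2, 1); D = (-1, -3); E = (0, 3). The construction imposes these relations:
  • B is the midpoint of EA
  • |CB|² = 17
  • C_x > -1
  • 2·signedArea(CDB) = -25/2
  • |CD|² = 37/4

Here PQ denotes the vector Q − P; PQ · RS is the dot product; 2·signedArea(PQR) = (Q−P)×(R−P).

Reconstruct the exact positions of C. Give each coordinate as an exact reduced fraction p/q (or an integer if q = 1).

1. C_x = -1/2  [line -4·x + -7/2·y + -2 = 0 ∩ |CB|² = 17]
2. C_y = 0  [line -4·x + -7/2·y + -2 = 0 ∩ |CB|² = 17]
   → C = (-1/2, 0)

C = (-1/2, 0)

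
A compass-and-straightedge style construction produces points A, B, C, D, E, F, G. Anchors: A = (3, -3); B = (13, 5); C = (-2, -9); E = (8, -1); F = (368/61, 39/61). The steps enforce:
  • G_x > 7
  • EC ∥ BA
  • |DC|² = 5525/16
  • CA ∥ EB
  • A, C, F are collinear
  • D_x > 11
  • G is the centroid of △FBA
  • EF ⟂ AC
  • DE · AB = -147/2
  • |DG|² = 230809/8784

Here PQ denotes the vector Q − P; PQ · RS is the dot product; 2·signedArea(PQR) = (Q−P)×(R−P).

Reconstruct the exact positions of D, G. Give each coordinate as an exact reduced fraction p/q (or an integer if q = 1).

1. G_x = 448/61  [G is the centroid of △FBA]
2. G_y = 161/183  [G is the centroid of △FBA]
   → G = (448/61, 161/183)
3. D_x = 47/4  [line -10·x + -8·y + 291/2 = 0 ∩ |DG|² = 230809/8784]
4. D_y = 7/2  [line -10·x + -8·y + 291/2 = 0 ∩ |DG|² = 230809/8784]
   → D = (47/4, 7/2)

D = (47/4, 7/2)
G = (448/61, 161/183)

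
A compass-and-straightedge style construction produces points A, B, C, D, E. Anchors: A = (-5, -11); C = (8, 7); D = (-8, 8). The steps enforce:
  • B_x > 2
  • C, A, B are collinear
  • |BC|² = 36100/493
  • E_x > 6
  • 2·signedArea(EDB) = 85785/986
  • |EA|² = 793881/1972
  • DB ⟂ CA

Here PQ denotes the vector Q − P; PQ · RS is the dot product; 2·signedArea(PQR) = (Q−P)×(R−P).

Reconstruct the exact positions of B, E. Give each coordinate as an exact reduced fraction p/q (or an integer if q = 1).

B = (1474/493, 31/493)
E = (6653/986, 2596/493)

1. B_x = 1474/493  [C, A, B are collinear ∩ DB ⟂ CA]
2. B_y = 31/493  [C, A, B are collinear ∩ DB ⟂ CA]
   → B = (1474/493, 31/493)
3. E_x = 6653/986  [line 3913/493·x + 5418/493·y + -109865/986 = 0 ∩ |EA|² = 793881/1972]
4. E_y = 2596/493  [line 3913/493·x + 5418/493·y + -109865/986 = 0 ∩ |EA|² = 793881/1972]
   → E = (6653/986, 2596/493)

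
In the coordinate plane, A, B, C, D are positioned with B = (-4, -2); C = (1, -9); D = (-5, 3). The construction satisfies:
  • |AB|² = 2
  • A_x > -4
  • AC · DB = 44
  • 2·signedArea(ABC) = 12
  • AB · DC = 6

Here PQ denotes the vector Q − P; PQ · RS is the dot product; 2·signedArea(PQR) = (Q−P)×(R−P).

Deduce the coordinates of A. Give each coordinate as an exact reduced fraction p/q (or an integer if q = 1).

A = (-3, -1)

1. A_x = -3  [AC · DB = 44 ∩ AB · DC = 6]
2. A_y = -1  [AC · DB = 44 ∩ AB · DC = 6]
   → A = (-3, -1)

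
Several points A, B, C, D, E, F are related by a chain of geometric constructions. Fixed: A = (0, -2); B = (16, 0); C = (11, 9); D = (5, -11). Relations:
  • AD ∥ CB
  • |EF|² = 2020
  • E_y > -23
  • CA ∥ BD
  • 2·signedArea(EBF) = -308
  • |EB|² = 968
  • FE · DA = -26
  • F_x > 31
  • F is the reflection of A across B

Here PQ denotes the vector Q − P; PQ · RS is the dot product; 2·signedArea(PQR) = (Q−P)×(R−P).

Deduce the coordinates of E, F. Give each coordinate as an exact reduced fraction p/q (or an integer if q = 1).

1. F_x = 32  [F is the reflection of A across B]
2. F_y = 2  [F is the reflection of A across B]
   → F = (32, 2)
3. E_x = -6  [2·signedArea(EBF) = -308 ∩ FE · DA = -26]
4. E_y = -22  [2·signedArea(EBF) = -308 ∩ FE · DA = -26]
   → E = (-6, -22)

E = (-6, -22)
F = (32, 2)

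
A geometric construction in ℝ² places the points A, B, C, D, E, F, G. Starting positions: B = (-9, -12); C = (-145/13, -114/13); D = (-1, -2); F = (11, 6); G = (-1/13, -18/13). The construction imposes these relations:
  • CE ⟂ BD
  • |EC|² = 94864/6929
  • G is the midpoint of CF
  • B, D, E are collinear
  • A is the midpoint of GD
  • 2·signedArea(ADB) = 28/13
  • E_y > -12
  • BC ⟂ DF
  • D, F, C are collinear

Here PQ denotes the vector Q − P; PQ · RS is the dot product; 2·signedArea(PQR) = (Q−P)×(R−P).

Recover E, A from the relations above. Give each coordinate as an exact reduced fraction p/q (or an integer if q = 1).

1. E_x = -4405/533  [B, D, E are collinear ∩ CE ⟂ BD]
2. E_y = -5906/533  [B, D, E are collinear ∩ CE ⟂ BD]
   → E = (-4405/533, -5906/533)
3. A_x = -7/13  [A is the midpoint of GD]
4. A_y = -22/13  [A is the midpoint of GD]
   → A = (-7/13, -22/13)

A = (-7/13, -22/13)
E = (-4405/533, -5906/533)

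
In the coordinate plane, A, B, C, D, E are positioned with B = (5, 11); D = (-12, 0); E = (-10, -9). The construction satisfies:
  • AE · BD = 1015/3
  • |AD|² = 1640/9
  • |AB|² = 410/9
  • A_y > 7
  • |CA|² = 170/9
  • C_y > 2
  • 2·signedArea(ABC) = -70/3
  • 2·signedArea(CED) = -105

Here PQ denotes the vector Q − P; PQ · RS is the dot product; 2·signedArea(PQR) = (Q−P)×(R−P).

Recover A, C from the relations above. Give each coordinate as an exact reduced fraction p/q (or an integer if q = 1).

1. A_x = -2/3  [line 17·x + 11·y + -208/3 = 0 ∩ |AB|² = 410/9]
2. A_y = 22/3  [line 17·x + 11·y + -208/3 = 0 ∩ |AB|² = 410/9]
   → A = (-2/3, 22/3)
3. C_x = -1  [2·signedArea(ABC) = -70/3 ∩ 2·signedArea(CED) = -105]
4. C_y = 3  [2·signedArea(ABC) = -70/3 ∩ 2·signedArea(CED) = -105]
   → C = (-1, 3)

A = (-2/3, 22/3)
C = (-1, 3)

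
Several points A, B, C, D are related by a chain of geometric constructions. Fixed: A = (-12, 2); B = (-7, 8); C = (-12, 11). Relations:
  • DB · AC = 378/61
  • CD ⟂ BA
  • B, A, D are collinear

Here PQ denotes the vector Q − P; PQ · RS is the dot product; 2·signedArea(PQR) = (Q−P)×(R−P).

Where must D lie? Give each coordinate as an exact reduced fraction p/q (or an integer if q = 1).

1. D_x = -462/61  [B, A, D are collinear ∩ CD ⟂ BA]
2. D_y = 446/61  [B, A, D are collinear ∩ CD ⟂ BA]
   → D = (-462/61, 446/61)

D = (-462/61, 446/61)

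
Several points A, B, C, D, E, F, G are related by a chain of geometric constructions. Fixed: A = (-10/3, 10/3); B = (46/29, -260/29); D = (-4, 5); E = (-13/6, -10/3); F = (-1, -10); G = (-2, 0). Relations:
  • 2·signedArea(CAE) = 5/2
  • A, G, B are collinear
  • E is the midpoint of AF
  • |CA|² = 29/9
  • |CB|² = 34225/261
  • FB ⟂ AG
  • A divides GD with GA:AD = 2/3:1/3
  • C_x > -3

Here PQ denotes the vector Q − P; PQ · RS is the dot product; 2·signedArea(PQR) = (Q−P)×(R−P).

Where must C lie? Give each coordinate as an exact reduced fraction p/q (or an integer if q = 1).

1. C_x = -8/3  [line 20/3·x + 7/6·y + 95/6 = 0 ∩ |CA|² = 29/9]
2. C_y = 5/3  [line 20/3·x + 7/6·y + 95/6 = 0 ∩ |CA|² = 29/9]
   → C = (-8/3, 5/3)

C = (-8/3, 5/3)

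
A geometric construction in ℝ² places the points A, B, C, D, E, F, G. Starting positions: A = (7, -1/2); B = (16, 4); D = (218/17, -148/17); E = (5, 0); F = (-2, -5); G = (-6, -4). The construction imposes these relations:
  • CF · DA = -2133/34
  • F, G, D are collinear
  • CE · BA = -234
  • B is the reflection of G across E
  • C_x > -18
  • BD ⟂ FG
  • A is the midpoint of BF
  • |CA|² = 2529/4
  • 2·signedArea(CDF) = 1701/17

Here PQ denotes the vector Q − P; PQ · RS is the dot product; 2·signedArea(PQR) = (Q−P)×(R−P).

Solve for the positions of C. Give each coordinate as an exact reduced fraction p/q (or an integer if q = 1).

C = (-17, -8)

1. C_x = -17  [CE · BA = -234 ∩ 2·signedArea(CDF) = 1701/17]
2. C_y = -8  [CE · BA = -234 ∩ 2·signedArea(CDF) = 1701/17]
   → C = (-17, -8)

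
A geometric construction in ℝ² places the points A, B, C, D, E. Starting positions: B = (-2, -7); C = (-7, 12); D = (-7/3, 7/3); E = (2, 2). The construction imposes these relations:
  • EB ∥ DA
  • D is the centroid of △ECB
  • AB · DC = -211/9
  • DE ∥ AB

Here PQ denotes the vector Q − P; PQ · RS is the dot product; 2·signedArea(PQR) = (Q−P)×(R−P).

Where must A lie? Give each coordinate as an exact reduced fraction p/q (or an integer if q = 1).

A = (-19/3, -20/3)

1. A_x = -19/3  [DE ∥ AB ∩ EB ∥ DA]
2. A_y = -20/3  [DE ∥ AB ∩ EB ∥ DA]
   → A = (-19/3, -20/3)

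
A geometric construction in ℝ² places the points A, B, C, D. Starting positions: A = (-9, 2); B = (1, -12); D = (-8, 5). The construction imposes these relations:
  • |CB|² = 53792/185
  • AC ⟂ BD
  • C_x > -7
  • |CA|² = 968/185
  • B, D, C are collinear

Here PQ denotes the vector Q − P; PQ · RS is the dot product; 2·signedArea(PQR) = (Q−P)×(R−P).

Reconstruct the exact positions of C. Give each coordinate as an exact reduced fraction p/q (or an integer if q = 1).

1. C_x = -1291/185  [B, D, C are collinear ∩ AC ⟂ BD]
2. C_y = 568/185  [B, D, C are collinear ∩ AC ⟂ BD]
   → C = (-1291/185, 568/185)

C = (-1291/185, 568/185)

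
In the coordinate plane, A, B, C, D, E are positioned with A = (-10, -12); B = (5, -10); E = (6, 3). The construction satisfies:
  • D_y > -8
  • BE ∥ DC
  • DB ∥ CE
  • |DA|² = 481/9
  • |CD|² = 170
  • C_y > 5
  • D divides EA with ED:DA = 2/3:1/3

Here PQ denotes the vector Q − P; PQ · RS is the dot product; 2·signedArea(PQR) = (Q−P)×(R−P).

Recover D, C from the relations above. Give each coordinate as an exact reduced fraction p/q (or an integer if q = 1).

1. D_x = -14/3  [D divides EA with ED:DA = 2/3:1/3]
2. D_y = -7  [D divides EA with ED:DA = 2/3:1/3]
   → D = (-14/3, -7)
3. C_x = -11/3  [DB ∥ CE ∩ BE ∥ DC]
4. C_y = 6  [DB ∥ CE ∩ BE ∥ DC]
   → C = (-11/3, 6)

C = (-11/3, 6)
D = (-14/3, -7)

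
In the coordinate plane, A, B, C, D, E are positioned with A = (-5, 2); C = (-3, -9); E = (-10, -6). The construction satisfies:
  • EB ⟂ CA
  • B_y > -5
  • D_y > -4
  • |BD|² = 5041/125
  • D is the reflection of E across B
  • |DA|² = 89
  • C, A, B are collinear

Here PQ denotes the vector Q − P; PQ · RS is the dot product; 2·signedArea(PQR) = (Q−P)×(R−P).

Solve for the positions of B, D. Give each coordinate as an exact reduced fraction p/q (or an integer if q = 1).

1. B_x = -469/125  [C, A, B are collinear ∩ EB ⟂ CA]
2. B_y = -608/125  [C, A, B are collinear ∩ EB ⟂ CA]
   → B = (-469/125, -608/125)
3. D_x = 312/125  [D is the reflection of E across B]
4. D_y = -466/125  [D is the reflection of E across B]
   → D = (312/125, -466/125)

B = (-469/125, -608/125)
D = (312/125, -466/125)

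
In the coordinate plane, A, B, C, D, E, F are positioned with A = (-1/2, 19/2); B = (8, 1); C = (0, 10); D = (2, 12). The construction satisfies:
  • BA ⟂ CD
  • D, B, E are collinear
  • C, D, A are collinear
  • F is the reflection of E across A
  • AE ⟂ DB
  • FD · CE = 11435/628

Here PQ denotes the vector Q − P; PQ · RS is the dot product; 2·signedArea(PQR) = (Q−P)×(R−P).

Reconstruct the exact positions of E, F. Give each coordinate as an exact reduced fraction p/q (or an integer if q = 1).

1. E_x = 389/157  [D, B, E are collinear ∩ AE ⟂ DB]
2. E_y = 3493/314  [D, B, E are collinear ∩ AE ⟂ DB]
   → E = (389/157, 3493/314)
3. F_x = -546/157  [F is the reflection of E across A]
4. F_y = 2473/314  [F is the reflection of E across A]
   → F = (-546/157, 2473/314)

E = (389/157, 3493/314)
F = (-546/157, 2473/314)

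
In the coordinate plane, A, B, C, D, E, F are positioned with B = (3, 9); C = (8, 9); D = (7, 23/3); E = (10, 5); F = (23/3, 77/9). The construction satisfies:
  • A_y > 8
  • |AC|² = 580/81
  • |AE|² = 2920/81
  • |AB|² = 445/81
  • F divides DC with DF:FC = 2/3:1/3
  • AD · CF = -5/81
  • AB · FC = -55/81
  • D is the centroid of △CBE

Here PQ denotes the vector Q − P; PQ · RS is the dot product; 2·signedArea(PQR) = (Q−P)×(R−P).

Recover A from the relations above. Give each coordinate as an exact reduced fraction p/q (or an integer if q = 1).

A = (16/3, 79/9)

1. A_x = 16/3  [line -1/3·x + -4/9·y + 460/81 = 0 ∩ |AC|² = 580/81]
2. A_y = 79/9  [line -1/3·x + -4/9·y + 460/81 = 0 ∩ |AC|² = 580/81]
   → A = (16/3, 79/9)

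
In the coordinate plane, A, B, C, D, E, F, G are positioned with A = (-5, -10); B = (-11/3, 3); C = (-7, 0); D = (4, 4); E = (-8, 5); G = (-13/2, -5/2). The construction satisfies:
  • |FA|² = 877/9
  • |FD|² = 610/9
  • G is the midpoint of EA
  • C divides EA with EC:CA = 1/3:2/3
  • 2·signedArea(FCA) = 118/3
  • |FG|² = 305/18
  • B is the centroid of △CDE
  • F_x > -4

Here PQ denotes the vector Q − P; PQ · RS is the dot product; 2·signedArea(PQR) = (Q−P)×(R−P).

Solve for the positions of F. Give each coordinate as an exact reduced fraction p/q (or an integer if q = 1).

1. F_x = -3  [line 10·x + 2·y + 92/3 = 0 ∩ |FD|² = 610/9]
2. F_y = -1/3  [line 10·x + 2·y + 92/3 = 0 ∩ |FD|² = 610/9]
   → F = (-3, -1/3)

F = (-3, -1/3)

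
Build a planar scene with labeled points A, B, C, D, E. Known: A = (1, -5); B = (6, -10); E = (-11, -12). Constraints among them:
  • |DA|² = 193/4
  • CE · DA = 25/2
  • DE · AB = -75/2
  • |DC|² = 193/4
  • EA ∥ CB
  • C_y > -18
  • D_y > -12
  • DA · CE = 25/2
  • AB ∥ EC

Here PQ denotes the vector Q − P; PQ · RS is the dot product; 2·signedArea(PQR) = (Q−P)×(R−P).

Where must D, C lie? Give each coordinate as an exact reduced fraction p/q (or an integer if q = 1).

1. C_x = -6  [EA ∥ CB ∩ AB ∥ EC]
2. C_y = -17  [EA ∥ CB ∩ AB ∥ EC]
   → C = (-6, -17)
3. D_x = -5/2  [line 5·x + -5·y + -85/2 = 0 ∩ |DC|² = 193/4]
4. D_y = -11  [line 5·x + -5·y + -85/2 = 0 ∩ |DC|² = 193/4]
   → D = (-5/2, -11)

C = (-6, -17)
D = (-5/2, -11)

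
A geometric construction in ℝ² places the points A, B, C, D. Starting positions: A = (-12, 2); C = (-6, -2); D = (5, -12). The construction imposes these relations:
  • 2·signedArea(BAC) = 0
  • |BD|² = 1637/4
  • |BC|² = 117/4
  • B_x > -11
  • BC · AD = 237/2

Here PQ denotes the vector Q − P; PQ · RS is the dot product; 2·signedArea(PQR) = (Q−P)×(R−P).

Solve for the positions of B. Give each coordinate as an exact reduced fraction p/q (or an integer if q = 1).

B = (-21/2, 1)

1. B_x = -21/2  [2·signedArea(BAC) = 0 ∩ BC · AD = 237/2]
2. B_y = 1  [2·signedArea(BAC) = 0 ∩ BC · AD = 237/2]
   → B = (-21/2, 1)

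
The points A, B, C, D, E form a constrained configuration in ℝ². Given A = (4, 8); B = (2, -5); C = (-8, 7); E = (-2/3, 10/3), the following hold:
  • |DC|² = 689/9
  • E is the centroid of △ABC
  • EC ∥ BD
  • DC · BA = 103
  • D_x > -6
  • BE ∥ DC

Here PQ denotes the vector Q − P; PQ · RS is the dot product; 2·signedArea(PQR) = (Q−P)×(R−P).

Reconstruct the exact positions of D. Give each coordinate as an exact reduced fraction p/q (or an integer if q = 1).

D = (-16/3, -4/3)

1. D_x = -16/3  [BE ∥ DC ∩ EC ∥ BD]
2. D_y = -4/3  [BE ∥ DC ∩ EC ∥ BD]
   → D = (-16/3, -4/3)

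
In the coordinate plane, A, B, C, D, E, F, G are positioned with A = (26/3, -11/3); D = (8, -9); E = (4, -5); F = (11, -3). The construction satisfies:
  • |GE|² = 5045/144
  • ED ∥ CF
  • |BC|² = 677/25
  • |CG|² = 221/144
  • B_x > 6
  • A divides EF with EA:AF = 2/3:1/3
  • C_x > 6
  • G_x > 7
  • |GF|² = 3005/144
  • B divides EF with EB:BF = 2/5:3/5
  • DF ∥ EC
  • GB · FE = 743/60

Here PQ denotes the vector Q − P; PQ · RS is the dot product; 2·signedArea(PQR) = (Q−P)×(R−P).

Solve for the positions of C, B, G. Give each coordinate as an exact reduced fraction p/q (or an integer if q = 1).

1. C_x = 7  [ED ∥ CF ∩ DF ∥ EC]
2. C_y = 1  [ED ∥ CF ∩ DF ∥ EC]
   → C = (7, 1)
3. B_x = 34/5  [B divides EF with EB:BF = 2/5:3/5]
4. B_y = -21/5  [B divides EF with EB:BF = 2/5:3/5]
   → B = (34/5, -21/5)
5. G_x = 89/12  [line 7·x + 2·y + -619/12 = 0 ∩ |CG|² = 221/144]
6. G_y = -1/6  [line 7·x + 2·y + -619/12 = 0 ∩ |CG|² = 221/144]
   → G = (89/12, -1/6)

B = (34/5, -21/5)
C = (7, 1)
G = (89/12, -1/6)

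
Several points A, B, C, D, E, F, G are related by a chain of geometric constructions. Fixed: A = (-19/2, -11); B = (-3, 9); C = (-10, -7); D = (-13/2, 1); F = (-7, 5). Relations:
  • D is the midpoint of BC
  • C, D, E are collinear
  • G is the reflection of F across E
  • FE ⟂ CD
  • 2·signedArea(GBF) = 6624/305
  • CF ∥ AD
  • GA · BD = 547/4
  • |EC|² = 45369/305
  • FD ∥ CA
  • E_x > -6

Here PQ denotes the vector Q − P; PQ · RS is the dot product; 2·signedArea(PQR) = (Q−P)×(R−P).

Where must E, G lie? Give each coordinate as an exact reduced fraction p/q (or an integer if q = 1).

1. E_x = -1559/305  [C, D, E are collinear ∩ FE ⟂ CD]
2. E_y = 1273/305  [C, D, E are collinear ∩ FE ⟂ CD]
   → E = (-1559/305, 1273/305)
3. G_x = -983/305  [G is the reflection of F across E]
4. G_y = 1021/305  [G is the reflection of F across E]
   → G = (-983/305, 1021/305)

E = (-1559/305, 1273/305)
G = (-983/305, 1021/305)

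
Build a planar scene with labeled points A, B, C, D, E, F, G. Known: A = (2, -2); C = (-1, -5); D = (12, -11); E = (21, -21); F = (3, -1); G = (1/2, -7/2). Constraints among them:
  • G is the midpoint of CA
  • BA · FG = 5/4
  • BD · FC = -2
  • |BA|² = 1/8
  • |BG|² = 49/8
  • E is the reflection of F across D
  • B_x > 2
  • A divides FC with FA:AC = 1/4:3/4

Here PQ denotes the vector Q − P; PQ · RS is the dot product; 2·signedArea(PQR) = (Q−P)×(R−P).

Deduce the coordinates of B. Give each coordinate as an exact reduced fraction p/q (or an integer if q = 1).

1. B_x = 9/4  [line 5/2·x + 5/2·y + -5/4 = 0 ∩ |BA|² = 1/8]
2. B_y = -7/4  [line 5/2·x + 5/2·y + -5/4 = 0 ∩ |BA|² = 1/8]
   → B = (9/4, -7/4)

B = (9/4, -7/4)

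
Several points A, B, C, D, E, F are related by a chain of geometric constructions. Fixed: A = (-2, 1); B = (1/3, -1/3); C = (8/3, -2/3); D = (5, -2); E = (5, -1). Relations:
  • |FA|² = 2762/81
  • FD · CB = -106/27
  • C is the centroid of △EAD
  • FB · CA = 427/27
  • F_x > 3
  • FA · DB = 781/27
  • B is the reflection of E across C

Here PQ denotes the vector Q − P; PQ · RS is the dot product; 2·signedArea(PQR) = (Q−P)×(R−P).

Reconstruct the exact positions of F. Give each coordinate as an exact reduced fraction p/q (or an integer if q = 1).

F = (31/9, -10/9)

1. F_x = 31/9  [FD · CB = -106/27 ∩ FB · CA = 427/27]
2. F_y = -10/9  [FD · CB = -106/27 ∩ FB · CA = 427/27]
   → F = (31/9, -10/9)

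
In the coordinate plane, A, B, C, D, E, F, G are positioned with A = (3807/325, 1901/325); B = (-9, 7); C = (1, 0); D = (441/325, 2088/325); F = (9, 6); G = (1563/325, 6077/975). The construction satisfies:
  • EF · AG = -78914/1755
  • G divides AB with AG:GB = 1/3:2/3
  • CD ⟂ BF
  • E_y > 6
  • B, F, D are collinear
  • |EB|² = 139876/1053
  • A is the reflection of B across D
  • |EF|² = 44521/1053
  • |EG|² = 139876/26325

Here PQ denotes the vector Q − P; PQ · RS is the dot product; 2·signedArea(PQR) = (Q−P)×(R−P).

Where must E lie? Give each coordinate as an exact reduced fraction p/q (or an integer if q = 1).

E = (163/65, 3721/585)

1. E_x = 163/65  [line 2244/325·x + -374/975·y + -130526/8775 = 0 ∩ |EF|² = 44521/1053]
2. E_y = 3721/585  [line 2244/325·x + -374/975·y + -130526/8775 = 0 ∩ |EF|² = 44521/1053]
   → E = (163/65, 3721/585)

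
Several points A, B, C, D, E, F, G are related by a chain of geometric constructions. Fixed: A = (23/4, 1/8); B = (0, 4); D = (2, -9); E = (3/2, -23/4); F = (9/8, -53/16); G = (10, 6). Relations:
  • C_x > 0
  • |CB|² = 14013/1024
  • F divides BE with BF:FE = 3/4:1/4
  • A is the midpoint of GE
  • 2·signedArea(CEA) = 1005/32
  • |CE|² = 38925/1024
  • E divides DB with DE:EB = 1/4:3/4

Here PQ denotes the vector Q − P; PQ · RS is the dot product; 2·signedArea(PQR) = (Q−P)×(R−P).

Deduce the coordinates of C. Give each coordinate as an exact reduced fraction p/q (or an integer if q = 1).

C = (9/16, 11/32)

1. C_x = 9/16  [line -47/8·x + 17/4·y + 59/32 = 0 ∩ |CE|² = 38925/1024]
2. C_y = 11/32  [line -47/8·x + 17/4·y + 59/32 = 0 ∩ |CE|² = 38925/1024]
   → C = (9/16, 11/32)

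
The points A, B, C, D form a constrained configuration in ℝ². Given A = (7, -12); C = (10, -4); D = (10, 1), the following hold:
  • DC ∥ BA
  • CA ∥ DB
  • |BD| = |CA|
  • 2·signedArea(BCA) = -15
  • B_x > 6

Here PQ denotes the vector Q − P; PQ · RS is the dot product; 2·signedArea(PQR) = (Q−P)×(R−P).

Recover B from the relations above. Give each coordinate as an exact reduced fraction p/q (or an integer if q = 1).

1. B_x = 7  [DC ∥ BA ∩ CA ∥ DB]
2. B_y = -7  [DC ∥ BA ∩ CA ∥ DB]
   → B = (7, -7)

B = (7, -7)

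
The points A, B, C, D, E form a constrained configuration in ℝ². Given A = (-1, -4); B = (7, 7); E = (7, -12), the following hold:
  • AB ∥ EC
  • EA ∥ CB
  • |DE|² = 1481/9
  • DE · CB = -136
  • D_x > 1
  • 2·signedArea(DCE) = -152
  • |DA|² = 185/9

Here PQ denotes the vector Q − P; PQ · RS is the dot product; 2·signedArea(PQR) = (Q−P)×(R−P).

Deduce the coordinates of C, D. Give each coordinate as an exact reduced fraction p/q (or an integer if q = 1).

C = (15, -1)
D = (5/3, -1/3)

1. C_x = 15  [EA ∥ CB ∩ AB ∥ EC]
2. C_y = -1  [EA ∥ CB ∩ AB ∥ EC]
   → C = (15, -1)
3. D_x = 5/3  [2·signedArea(DCE) = -152 ∩ DE · CB = -136]
4. D_y = -1/3  [2·signedArea(DCE) = -152 ∩ DE · CB = -136]
   → D = (5/3, -1/3)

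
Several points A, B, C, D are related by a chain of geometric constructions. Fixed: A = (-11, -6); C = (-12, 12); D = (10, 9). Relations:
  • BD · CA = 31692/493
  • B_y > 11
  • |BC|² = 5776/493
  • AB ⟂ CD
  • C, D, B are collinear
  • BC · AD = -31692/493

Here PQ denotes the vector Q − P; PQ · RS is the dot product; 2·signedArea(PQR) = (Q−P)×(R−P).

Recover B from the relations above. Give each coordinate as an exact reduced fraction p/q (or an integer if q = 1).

B = (-4244/493, 5688/493)

1. B_x = -4244/493  [C, D, B are collinear ∩ AB ⟂ CD]
2. B_y = 5688/493  [C, D, B are collinear ∩ AB ⟂ CD]
   → B = (-4244/493, 5688/493)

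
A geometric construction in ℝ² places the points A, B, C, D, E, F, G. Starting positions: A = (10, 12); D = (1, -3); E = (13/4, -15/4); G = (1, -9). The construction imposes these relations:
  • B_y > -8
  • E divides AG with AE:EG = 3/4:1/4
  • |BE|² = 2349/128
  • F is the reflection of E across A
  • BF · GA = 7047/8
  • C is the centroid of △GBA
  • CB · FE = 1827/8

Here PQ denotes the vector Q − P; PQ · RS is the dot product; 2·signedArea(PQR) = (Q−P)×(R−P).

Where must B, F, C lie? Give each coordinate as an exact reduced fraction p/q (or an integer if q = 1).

1. F_x = 67/4  [F is the reflection of E across A]
2. F_y = 111/4  [F is the reflection of E across A]
   → F = (67/4, 111/4)
3. B_x = 25/16  [line -9·x + -21·y + -1179/8 = 0 ∩ |BE|² = 2349/128]
4. B_y = -123/16  [line -9·x + -21·y + -1179/8 = 0 ∩ |BE|² = 2349/128]
   → B = (25/16, -123/16)
5. C_x = 67/16  [C is the centroid of △GBA]
6. C_y = -25/16  [C is the centroid of △GBA]
   → C = (67/16, -25/16)

B = (25/16, -123/16)
C = (67/16, -25/16)
F = (67/4, 111/4)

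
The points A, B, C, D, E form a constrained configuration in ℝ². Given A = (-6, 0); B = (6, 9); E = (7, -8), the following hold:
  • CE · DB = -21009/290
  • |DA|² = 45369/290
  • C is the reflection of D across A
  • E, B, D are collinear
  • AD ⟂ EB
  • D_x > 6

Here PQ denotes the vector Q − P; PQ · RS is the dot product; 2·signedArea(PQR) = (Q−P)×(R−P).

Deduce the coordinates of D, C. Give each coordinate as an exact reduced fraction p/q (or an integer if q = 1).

C = (-5361/290, -213/290)
D = (1881/290, 213/290)

1. D_x = 1881/290  [E, B, D are collinear ∩ AD ⟂ EB]
2. D_y = 213/290  [E, B, D are collinear ∩ AD ⟂ EB]
   → D = (1881/290, 213/290)
3. C_x = -5361/290  [C is the reflection of D across A]
4. C_y = -213/290  [C is the reflection of D across A]
   → C = (-5361/290, -213/290)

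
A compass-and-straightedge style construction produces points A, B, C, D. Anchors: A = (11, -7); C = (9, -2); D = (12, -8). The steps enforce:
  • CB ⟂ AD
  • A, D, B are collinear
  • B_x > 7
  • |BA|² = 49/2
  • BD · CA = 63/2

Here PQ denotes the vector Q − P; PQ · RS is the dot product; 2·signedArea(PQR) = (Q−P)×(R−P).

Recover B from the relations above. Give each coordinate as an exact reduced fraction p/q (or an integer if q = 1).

1. B_x = 15/2  [A, D, B are collinear ∩ CB ⟂ AD]
2. B_y = -7/2  [A, D, B are collinear ∩ CB ⟂ AD]
   → B = (15/2, -7/2)

B = (15/2, -7/2)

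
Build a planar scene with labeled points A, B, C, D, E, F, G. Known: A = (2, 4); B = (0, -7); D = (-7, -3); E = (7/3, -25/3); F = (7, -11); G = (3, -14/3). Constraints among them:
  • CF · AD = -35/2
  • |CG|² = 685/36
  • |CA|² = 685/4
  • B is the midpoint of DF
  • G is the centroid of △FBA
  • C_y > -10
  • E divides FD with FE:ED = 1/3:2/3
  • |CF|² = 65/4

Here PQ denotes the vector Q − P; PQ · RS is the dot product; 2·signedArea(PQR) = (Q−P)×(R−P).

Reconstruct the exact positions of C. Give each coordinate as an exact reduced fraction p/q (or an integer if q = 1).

C = (7/2, -9)

1. C_x = 7/2  [line 9·x + 7·y + 63/2 = 0 ∩ |CF|² = 65/4]
2. C_y = -9  [line 9·x + 7·y + 63/2 = 0 ∩ |CF|² = 65/4]
   → C = (7/2, -9)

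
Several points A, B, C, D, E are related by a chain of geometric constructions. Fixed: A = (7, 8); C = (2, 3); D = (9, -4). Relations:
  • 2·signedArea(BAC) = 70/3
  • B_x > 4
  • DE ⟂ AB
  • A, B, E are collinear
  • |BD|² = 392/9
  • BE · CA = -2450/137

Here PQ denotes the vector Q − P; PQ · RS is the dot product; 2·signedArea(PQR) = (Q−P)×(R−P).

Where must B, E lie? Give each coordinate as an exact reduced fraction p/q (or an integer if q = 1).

B = (13/3, 2/3)
E = (463/137, -268/137)

1. B_x = 13/3  [line 5·x + -5·y + -55/3 = 0 ∩ |BD|² = 392/9]
2. B_y = 2/3  [line 5·x + -5·y + -55/3 = 0 ∩ |BD|² = 392/9]
   → B = (13/3, 2/3)
3. E_x = 463/137  [BE · CA = -2450/137 ∩ A, B, E are collinear]
4. E_y = -268/137  [BE · CA = -2450/137 ∩ A, B, E are collinear]
   → E = (463/137, -268/137)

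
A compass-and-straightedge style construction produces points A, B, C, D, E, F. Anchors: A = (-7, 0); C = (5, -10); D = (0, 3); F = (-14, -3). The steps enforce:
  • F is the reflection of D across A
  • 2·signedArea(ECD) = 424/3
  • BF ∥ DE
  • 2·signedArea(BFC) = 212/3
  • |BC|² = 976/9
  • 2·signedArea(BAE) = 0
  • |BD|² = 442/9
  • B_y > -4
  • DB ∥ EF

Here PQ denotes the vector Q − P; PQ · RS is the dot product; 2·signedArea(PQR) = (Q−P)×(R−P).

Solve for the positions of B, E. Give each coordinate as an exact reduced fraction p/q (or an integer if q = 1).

B = (-3, -10/3)
E = (-11, 10/3)

1. B_x = -3  [line 7·x + 19·y + 253/3 = 0 ∩ |BC|² = 976/9]
2. B_y = -10/3  [line 7·x + 19·y + 253/3 = 0 ∩ |BC|² = 976/9]
   → B = (-3, -10/3)
3. E_x = -11  [2·signedArea(BAE) = 0 ∩ DB ∥ EF]
4. E_y = 10/3  [2·signedArea(BAE) = 0 ∩ DB ∥ EF]
   → E = (-11, 10/3)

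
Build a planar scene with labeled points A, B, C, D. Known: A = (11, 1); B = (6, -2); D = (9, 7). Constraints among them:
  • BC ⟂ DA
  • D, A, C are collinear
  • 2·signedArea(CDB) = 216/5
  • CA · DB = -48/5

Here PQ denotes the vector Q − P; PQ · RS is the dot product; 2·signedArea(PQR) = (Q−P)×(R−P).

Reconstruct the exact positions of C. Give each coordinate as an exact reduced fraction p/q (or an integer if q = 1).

C = (57/5, -1/5)

1. C_x = 57/5  [D, A, C are collinear ∩ BC ⟂ DA]
2. C_y = -1/5  [D, A, C are collinear ∩ BC ⟂ DA]
   → C = (57/5, -1/5)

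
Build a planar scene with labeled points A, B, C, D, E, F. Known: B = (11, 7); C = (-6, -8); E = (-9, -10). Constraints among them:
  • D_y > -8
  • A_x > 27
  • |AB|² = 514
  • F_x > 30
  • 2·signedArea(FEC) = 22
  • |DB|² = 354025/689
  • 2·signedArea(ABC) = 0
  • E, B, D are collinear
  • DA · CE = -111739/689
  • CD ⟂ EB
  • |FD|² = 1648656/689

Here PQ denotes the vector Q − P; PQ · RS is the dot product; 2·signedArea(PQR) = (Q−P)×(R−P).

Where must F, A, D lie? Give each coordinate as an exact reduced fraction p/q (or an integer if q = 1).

A = (28, 22)
D = (-4321/689, -5292/689)
F = (31, 24)

1. A_x = 28  [line 15·x + -17·y + -46 = 0 ∩ |AB|² = 514]
2. A_y = 22  [line 15·x + -17·y + -46 = 0 ∩ |AB|² = 514]
   → A = (28, 22)
3. D_x = -4321/689  [E, B, D are collinear ∩ CD ⟂ EB]
4. D_y = -5292/689  [E, B, D are collinear ∩ CD ⟂ EB]
   → D = (-4321/689, -5292/689)
5. F_x = 31  [line -2·x + 3·y + -10 = 0 ∩ |FD|² = 1648656/689]
6. F_y = 24  [line -2·x + 3·y + -10 = 0 ∩ |FD|² = 1648656/689]
   → F = (31, 24)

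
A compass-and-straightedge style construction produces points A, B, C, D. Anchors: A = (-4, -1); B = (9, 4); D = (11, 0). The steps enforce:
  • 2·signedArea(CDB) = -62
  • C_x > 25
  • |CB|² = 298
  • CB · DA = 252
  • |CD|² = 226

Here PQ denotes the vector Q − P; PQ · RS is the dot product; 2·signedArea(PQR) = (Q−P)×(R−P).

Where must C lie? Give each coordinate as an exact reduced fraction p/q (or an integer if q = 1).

C = (26, 1)

1. C_x = 26  [CB · DA = 252 ∩ 2·signedArea(CDB) = -62]
2. C_y = 1  [CB · DA = 252 ∩ 2·signedArea(CDB) = -62]
   → C = (26, 1)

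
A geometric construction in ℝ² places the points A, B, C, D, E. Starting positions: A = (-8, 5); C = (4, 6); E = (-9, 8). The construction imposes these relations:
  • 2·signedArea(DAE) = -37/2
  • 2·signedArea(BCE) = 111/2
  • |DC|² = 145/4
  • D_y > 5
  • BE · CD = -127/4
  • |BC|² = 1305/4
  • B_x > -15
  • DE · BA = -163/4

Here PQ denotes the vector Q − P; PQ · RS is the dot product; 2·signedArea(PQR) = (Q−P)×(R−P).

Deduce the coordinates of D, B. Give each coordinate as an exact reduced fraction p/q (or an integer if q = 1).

B = (-14, 9/2)
D = (-2, 11/2)

1. D_x = -2  [line -3·x + -1·y + -1/2 = 0 ∩ |DC|² = 145/4]
2. D_y = 11/2  [line -3·x + -1·y + -1/2 = 0 ∩ |DC|² = 145/4]
   → D = (-2, 11/2)
3. B_x = -14  [2·signedArea(BCE) = 111/2 ∩ BE · CD = -127/4]
4. B_y = 9/2  [2·signedArea(BCE) = 111/2 ∩ BE · CD = -127/4]
   → B = (-14, 9/2)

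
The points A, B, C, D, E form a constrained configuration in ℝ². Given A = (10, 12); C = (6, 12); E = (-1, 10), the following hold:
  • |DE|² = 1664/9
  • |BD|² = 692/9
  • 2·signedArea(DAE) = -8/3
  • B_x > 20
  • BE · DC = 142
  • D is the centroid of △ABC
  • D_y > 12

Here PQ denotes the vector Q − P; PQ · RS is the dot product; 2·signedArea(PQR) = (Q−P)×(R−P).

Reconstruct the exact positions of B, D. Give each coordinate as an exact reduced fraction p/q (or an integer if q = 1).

B = (21, 14)
D = (37/3, 38/3)

1. D_x = 37/3  [line 2·x + -11·y + 344/3 = 0 ∩ |DE|² = 1664/9]
2. D_y = 38/3  [line 2·x + -11·y + 344/3 = 0 ∩ |DE|² = 1664/9]
   → D = (37/3, 38/3)
3. B_x = 21  [BE · DC = 142 ∩ D is the centroid of △ABC]
4. B_y = 14  [BE · DC = 142 ∩ D is the centroid of △ABC]
   → B = (21, 14)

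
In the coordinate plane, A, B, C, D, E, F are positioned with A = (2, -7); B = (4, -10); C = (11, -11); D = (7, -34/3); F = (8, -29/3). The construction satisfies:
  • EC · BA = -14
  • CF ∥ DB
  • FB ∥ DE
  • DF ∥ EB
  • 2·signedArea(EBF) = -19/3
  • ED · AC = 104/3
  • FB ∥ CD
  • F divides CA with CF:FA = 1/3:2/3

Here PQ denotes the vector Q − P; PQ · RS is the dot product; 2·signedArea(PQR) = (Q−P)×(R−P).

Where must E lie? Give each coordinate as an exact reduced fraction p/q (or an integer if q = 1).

1. E_x = 3  [DF ∥ EB ∩ FB ∥ DE]
2. E_y = -35/3  [DF ∥ EB ∩ FB ∥ DE]
   → E = (3, -35/3)

E = (3, -35/3)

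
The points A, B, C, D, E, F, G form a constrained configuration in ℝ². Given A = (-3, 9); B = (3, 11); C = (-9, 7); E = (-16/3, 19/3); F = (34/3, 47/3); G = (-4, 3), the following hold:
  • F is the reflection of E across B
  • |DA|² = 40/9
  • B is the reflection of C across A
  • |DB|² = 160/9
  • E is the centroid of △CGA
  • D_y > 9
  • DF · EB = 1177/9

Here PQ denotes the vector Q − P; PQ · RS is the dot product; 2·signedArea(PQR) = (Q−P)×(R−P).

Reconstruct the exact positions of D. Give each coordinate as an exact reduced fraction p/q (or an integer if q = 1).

1. D_x = -1  [line -25/3·x + -14/3·y + 331/9 = 0 ∩ |DB|² = 160/9]
2. D_y = 29/3  [line -25/3·x + -14/3·y + 331/9 = 0 ∩ |DB|² = 160/9]
   → D = (-1, 29/3)

D = (-1, 29/3)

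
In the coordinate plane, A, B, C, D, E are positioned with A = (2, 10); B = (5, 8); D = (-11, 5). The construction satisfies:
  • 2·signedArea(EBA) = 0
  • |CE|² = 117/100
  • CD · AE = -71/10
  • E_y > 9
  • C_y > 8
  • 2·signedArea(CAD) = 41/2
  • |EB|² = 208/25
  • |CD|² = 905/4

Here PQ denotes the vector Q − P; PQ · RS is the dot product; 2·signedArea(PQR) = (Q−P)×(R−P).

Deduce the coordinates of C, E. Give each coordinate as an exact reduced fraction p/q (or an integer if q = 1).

C = (7/2, 9)
E = (13/5, 48/5)

1. C_x = 7/2  [line 5·x + -13·y + 199/2 = 0 ∩ |CD|² = 905/4]
2. C_y = 9  [line 5·x + -13·y + 199/2 = 0 ∩ |CD|² = 905/4]
   → C = (7/2, 9)
3. E_x = 13/5  [2·signedArea(EBA) = 0 ∩ CD · AE = -71/10]
4. E_y = 48/5  [2·signedArea(EBA) = 0 ∩ CD · AE = -71/10]
   → E = (13/5, 48/5)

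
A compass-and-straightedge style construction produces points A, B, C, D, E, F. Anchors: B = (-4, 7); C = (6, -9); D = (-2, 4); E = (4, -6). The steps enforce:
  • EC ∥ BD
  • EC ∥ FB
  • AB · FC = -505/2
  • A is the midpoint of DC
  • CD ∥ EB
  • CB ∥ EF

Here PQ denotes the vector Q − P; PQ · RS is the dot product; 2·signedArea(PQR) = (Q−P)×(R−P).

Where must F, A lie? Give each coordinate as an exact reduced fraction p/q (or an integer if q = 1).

A = (2, -5/2)
F = (-6, 10)

1. F_x = -6  [EC ∥ FB ∩ CB ∥ EF]
2. F_y = 10  [EC ∥ FB ∩ CB ∥ EF]
   → F = (-6, 10)
3. A_x = 2  [A is the midpoint of DC]
4. A_y = -5/2  [A is the midpoint of DC]
   → A = (2, -5/2)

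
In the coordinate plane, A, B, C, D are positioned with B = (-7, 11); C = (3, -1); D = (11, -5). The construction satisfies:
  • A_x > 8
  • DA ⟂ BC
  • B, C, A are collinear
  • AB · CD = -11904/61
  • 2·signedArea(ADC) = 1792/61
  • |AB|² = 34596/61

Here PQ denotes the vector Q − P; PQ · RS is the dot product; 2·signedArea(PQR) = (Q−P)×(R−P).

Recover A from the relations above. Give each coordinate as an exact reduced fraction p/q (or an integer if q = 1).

A = (503/61, -445/61)

1. A_x = 503/61  [B, C, A are collinear ∩ DA ⟂ BC]
2. A_y = -445/61  [B, C, A are collinear ∩ DA ⟂ BC]
   → A = (503/61, -445/61)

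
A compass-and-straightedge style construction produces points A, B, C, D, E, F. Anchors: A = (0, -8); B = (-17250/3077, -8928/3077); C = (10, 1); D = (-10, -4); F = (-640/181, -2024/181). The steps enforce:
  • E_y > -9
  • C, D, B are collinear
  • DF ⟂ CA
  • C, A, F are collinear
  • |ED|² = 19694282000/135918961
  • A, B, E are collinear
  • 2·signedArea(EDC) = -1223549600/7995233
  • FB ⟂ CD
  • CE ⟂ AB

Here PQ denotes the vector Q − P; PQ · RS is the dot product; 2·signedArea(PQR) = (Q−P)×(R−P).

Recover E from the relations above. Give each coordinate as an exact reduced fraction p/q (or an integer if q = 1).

E = (135015750/135918961, -1210141664/135918961)

1. E_x = 135015750/135918961  [A, B, E are collinear ∩ CE ⟂ AB]
2. E_y = -1210141664/135918961  [A, B, E are collinear ∩ CE ⟂ AB]
   → E = (135015750/135918961, -1210141664/135918961)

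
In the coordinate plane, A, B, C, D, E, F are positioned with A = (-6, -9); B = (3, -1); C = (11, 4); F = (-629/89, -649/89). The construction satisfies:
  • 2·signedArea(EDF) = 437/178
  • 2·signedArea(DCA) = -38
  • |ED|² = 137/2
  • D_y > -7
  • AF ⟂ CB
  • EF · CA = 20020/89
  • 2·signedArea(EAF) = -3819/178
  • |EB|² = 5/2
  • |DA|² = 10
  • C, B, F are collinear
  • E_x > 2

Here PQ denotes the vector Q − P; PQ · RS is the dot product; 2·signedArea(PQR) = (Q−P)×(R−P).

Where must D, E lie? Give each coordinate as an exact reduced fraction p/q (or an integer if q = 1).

D = (-5, -6)
E = (5/2, -5/2)

1. D_x = -5  [line 13·x + -17·y + -37 = 0 ∩ |DA|² = 10]
2. D_y = -6  [line 13·x + -17·y + -37 = 0 ∩ |DA|² = 10]
   → D = (-5, -6)
3. E_x = 5/2  [EF · CA = 20020/89 ∩ 2·signedArea(EAF) = -3819/178]
4. E_y = -5/2  [EF · CA = 20020/89 ∩ 2·signedArea(EAF) = -3819/178]
   → E = (5/2, -5/2)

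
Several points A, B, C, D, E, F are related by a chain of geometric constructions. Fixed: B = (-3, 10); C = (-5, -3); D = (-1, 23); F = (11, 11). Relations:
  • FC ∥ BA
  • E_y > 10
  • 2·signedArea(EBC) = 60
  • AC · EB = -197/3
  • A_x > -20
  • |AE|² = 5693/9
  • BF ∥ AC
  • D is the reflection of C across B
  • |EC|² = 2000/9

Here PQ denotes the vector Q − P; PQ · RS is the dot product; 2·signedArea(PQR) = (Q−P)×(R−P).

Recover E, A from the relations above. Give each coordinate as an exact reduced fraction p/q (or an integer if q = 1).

1. E_x = 5/3  [line 13·x + -2·y + -1 = 0 ∩ |EC|² = 2000/9]
2. E_y = 31/3  [line 13·x + -2·y + -1 = 0 ∩ |EC|² = 2000/9]
   → E = (5/3, 31/3)
3. A_x = -19  [BF ∥ AC ∩ FC ∥ BA]
4. A_y = -4  [BF ∥ AC ∩ FC ∥ BA]
   → A = (-19, -4)

A = (-19, -4)
E = (5/3, 31/3)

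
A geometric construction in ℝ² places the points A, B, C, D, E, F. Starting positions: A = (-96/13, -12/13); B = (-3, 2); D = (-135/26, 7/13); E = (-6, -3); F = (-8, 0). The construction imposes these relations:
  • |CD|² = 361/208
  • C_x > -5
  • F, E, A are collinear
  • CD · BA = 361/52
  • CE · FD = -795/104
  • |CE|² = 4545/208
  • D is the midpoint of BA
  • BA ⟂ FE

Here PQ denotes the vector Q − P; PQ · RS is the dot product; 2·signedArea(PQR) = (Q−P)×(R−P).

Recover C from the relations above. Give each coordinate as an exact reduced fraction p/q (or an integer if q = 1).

C = (-213/52, 33/26)

1. C_x = -213/52  [CE · FD = -795/104 ∩ CD · BA = 361/52]
2. C_y = 33/26  [CE · FD = -795/104 ∩ CD · BA = 361/52]
   → C = (-213/52, 33/26)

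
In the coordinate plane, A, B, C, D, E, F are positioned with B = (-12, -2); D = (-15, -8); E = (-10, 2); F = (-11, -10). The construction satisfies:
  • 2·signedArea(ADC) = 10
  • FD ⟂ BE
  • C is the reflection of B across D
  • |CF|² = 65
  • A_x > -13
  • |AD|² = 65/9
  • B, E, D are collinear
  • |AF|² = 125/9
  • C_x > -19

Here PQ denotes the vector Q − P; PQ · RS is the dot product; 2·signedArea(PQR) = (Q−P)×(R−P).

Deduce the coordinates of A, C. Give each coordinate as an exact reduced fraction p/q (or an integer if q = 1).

A = (-38/3, -20/3)
C = (-18, -14)

1. C_x = -18  [C is the reflection of B across D]
2. C_y = -14  [C is the reflection of B across D]
   → C = (-18, -14)
3. A_x = -38/3  [line 6·x + -3·y + 56 = 0 ∩ |AD|² = 65/9]
4. A_y = -20/3  [line 6·x + -3·y + 56 = 0 ∩ |AD|² = 65/9]
   → A = (-38/3, -20/3)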